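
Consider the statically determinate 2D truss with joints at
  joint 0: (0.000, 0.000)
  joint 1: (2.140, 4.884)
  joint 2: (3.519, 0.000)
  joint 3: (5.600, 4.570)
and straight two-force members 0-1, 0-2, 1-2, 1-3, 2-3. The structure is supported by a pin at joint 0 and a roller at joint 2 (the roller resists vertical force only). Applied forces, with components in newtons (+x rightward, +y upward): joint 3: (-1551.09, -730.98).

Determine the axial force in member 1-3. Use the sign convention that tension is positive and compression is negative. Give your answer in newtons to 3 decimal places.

N=4 nodes, M=5 members, R=3 reactions → 2N=8, M+R=8
member 0 (0-1): L=5.3323, (cx,cy)=(0.4013,0.9159)
member 1 (0-2): L=3.5190, (cx,cy)=(1.0000,0.0000)
member 2 (1-2): L=5.0749, (cx,cy)=(0.2717,-0.9624)
member 3 (1-3): L=3.4742, (cx,cy)=(0.9959,-0.0904)
member 4 (2-3): L=5.0215, (cx,cy)=(0.4144,0.9101)
solve A·x = −loads:
  F[0-1] = -1727.2786 N (compression)
  F[0-2] = -857.8807 N (compression)
  F[1-2] = +1754.2455 N (tension)
  F[1-3] = -1174.6927 N (compression)
  F[2-3] = -919.8561 N (compression)
  Rx@0 = +1551.0900 N
  Ry@0 = +1582.0722 N
  Ry@2 = -851.0922 N

-1174.693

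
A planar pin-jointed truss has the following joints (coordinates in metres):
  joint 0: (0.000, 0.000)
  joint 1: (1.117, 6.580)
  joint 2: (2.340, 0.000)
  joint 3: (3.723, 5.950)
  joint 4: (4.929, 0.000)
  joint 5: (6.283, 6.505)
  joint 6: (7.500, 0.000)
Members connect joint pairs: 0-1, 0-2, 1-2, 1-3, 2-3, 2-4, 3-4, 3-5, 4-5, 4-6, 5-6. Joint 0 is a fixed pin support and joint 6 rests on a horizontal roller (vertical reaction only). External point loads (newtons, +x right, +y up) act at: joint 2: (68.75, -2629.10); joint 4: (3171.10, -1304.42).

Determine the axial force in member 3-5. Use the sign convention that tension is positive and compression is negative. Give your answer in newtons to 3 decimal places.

-710.487

N=7 nodes, M=11 members, R=3 reactions → 2N=14, M+R=14
member 0 (0-1): L=6.6741, (cx,cy)=(0.1674,0.9859)
member 1 (0-2): L=2.3400, (cx,cy)=(1.0000,0.0000)
member 2 (1-2): L=6.6927, (cx,cy)=(0.1827,-0.9832)
member 3 (1-3): L=2.6811, (cx,cy)=(0.9720,-0.2350)
member 4 (2-3): L=6.1086, (cx,cy)=(0.2264,0.9740)
member 5 (2-4): L=2.5890, (cx,cy)=(1.0000,0.0000)
member 6 (3-4): L=6.0710, (cx,cy)=(0.1986,-0.9801)
member 7 (3-5): L=2.6195, (cx,cy)=(0.9773,0.2119)
member 8 (4-5): L=6.6444, (cx,cy)=(0.2038,0.9790)
member 9 (4-6): L=2.5710, (cx,cy)=(1.0000,0.0000)
member 10 (5-6): L=6.6179, (cx,cy)=(0.1839,-0.9829)
solve A·x = −loads:
  F[0-1] = -2288.2508 N (compression)
  F[0-2] = +3622.8174 N (tension)
  F[1-2] = +2501.1660 N (tension)
  F[1-3] = -864.2201 N (compression)
  F[2-3] = +174.5821 N (tension)
  F[2-4] = +3971.5963 N (tension)
  F[3-4] = -534.3068 N (compression)
  F[3-5] = -710.4868 N (compression)
  F[4-5] = +1867.2596 N (tension)
  F[4-6] = +313.8464 N (tension)
  F[5-6] = -1706.6498 N (compression)
  Rx@0 = -3239.8500 N
  Ry@0 = +2255.9760 N
  Ry@6 = +1677.5440 N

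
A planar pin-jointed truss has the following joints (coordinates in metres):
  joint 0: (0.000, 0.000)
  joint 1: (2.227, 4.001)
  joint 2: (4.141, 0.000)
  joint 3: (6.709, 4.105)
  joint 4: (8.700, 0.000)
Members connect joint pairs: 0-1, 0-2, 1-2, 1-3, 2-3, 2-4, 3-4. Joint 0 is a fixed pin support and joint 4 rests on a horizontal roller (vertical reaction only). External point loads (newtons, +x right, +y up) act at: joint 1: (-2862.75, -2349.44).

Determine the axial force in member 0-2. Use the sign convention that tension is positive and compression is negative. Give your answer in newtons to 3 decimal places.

-1156.975

N=5 nodes, M=7 members, R=3 reactions → 2N=10, M+R=10
member 0 (0-1): L=4.5790, (cx,cy)=(0.4863,0.8738)
member 1 (0-2): L=4.1410, (cx,cy)=(1.0000,0.0000)
member 2 (1-2): L=4.4352, (cx,cy)=(0.4315,-0.9021)
member 3 (1-3): L=4.4832, (cx,cy)=(0.9997,0.0232)
member 4 (2-3): L=4.8421, (cx,cy)=(0.5304,0.8478)
member 5 (2-4): L=4.5590, (cx,cy)=(1.0000,0.0000)
member 6 (3-4): L=4.5624, (cx,cy)=(0.4364,-0.8998)
solve A·x = −loads:
  F[0-1] = -3507.3177 N (compression)
  F[0-2] = -1156.9752 N (compression)
  F[1-2] = +813.4799 N (tension)
  F[1-3] = +806.1404 N (tension)
  F[2-3] = -865.5970 N (compression)
  F[2-4] = -346.8527 N (compression)
  F[3-4] = +794.8097 N (tension)
  Rx@0 = +2862.7500 N
  Ry@0 = +3064.5733 N
  Ry@4 = -715.1333 N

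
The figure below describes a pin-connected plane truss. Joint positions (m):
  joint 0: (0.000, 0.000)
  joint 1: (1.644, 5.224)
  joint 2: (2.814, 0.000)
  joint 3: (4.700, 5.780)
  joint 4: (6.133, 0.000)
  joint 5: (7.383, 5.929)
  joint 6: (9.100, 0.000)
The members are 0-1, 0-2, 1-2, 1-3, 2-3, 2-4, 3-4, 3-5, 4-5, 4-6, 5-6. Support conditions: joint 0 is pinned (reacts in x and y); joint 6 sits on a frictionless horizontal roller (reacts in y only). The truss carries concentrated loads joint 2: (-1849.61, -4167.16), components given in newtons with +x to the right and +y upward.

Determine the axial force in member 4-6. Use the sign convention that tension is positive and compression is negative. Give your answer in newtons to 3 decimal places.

N=7 nodes, M=11 members, R=3 reactions → 2N=14, M+R=14
member 0 (0-1): L=5.4766, (cx,cy)=(0.3002,0.9539)
member 1 (0-2): L=2.8140, (cx,cy)=(1.0000,0.0000)
member 2 (1-2): L=5.3534, (cx,cy)=(0.2186,-0.9758)
member 3 (1-3): L=3.1062, (cx,cy)=(0.9838,0.1790)
member 4 (2-3): L=6.0799, (cx,cy)=(0.3102,0.9507)
member 5 (2-4): L=3.3190, (cx,cy)=(1.0000,0.0000)
member 6 (3-4): L=5.9550, (cx,cy)=(0.2406,-0.9706)
member 7 (3-5): L=2.6871, (cx,cy)=(0.9985,0.0554)
member 8 (4-5): L=6.0593, (cx,cy)=(0.2063,0.9785)
member 9 (4-6): L=2.9670, (cx,cy)=(1.0000,0.0000)
member 10 (5-6): L=6.1726, (cx,cy)=(0.2782,-0.9605)
solve A·x = −loads:
  F[0-1] = -3017.7226 N (compression)
  F[0-2] = -943.7276 N (compression)
  F[1-2] = +2672.0798 N (tension)
  F[1-3] = -1514.3282 N (compression)
  F[2-3] = +1640.6068 N (tension)
  F[2-4] = +980.9519 N (tension)
  F[3-4] = -1364.9596 N (compression)
  F[3-5] = -653.4954 N (compression)
  F[4-5] = +1353.9737 N (tension)
  F[4-6] = +373.1743 N (tension)
  F[5-6] = -1341.5608 N (compression)
  Rx@0 = +1849.6100 N
  Ry@0 = +2878.5459 N
  Ry@6 = +1288.6141 N

373.174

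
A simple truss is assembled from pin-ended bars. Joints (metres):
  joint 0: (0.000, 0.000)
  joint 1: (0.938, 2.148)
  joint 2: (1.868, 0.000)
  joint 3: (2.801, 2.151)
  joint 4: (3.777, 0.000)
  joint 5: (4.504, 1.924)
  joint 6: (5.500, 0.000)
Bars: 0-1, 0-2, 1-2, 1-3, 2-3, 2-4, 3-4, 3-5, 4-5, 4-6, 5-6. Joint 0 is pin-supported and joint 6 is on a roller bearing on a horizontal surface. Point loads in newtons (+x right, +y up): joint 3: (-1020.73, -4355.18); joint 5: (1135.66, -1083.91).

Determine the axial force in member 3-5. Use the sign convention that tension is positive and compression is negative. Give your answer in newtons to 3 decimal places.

-1185.420

N=7 nodes, M=11 members, R=3 reactions → 2N=14, M+R=14
member 0 (0-1): L=2.3439, (cx,cy)=(0.4002,0.9164)
member 1 (0-2): L=1.8680, (cx,cy)=(1.0000,0.0000)
member 2 (1-2): L=2.3407, (cx,cy)=(0.3973,-0.9177)
member 3 (1-3): L=1.8630, (cx,cy)=(1.0000,0.0016)
member 4 (2-3): L=2.3446, (cx,cy)=(0.3979,0.9174)
member 5 (2-4): L=1.9090, (cx,cy)=(1.0000,0.0000)
member 6 (3-4): L=2.3621, (cx,cy)=(0.4132,-0.9106)
member 7 (3-5): L=1.7181, (cx,cy)=(0.9912,-0.1321)
member 8 (4-5): L=2.0568, (cx,cy)=(0.3535,0.9354)
member 9 (4-6): L=1.7230, (cx,cy)=(1.0000,0.0000)
member 10 (5-6): L=2.1665, (cx,cy)=(0.4597,-0.8881)
solve A·x = −loads:
  F[0-1] = -2548.3804 N (compression)
  F[0-2] = +1134.7716 N (tension)
  F[1-2] = +2541.3506 N (tension)
  F[1-3] = -2029.5728 N (compression)
  F[2-3] = -2542.0840 N (compression)
  F[2-4] = +3156.0732 N (tension)
  F[3-4] = -2045.9639 N (compression)
  F[3-5] = -1185.4200 N (compression)
  F[4-5] = +1991.7109 N (tension)
  F[4-6] = +1606.6839 N (tension)
  F[5-6] = -3494.8860 N (compression)
  Rx@0 = -114.9300 N
  Ry@0 = +2335.4156 N
  Ry@6 = +3103.6744 N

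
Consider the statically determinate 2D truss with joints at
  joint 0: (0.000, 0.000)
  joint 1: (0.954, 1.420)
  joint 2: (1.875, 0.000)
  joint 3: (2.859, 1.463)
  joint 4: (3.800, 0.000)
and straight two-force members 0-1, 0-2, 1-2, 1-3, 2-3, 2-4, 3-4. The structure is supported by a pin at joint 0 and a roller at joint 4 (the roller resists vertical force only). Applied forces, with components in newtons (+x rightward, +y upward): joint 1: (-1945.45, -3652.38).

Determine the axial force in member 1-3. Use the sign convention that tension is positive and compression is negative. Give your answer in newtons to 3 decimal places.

N=5 nodes, M=7 members, R=3 reactions → 2N=10, M+R=10
member 0 (0-1): L=1.7107, (cx,cy)=(0.5577,0.8301)
member 1 (0-2): L=1.8750, (cx,cy)=(1.0000,0.0000)
member 2 (1-2): L=1.6925, (cx,cy)=(0.5442,-0.8390)
member 3 (1-3): L=1.9055, (cx,cy)=(0.9997,0.0226)
member 4 (2-3): L=1.7631, (cx,cy)=(0.5581,0.8298)
member 5 (2-4): L=1.9250, (cx,cy)=(1.0000,0.0000)
member 6 (3-4): L=1.7395, (cx,cy)=(0.5410,-0.8410)
solve A·x = −loads:
  F[0-1] = -4171.2613 N (compression)
  F[0-2] = +380.7140 N (tension)
  F[1-2] = -233.2399 N (compression)
  F[1-3] = -253.8594 N (compression)
  F[2-3] = +235.8283 N (tension)
  F[2-4] = +122.1793 N (tension)
  F[3-4] = -225.8560 N (compression)
  Rx@0 = +1945.4500 N
  Ry@0 = +3462.4243 N
  Ry@4 = +189.9557 N

-253.859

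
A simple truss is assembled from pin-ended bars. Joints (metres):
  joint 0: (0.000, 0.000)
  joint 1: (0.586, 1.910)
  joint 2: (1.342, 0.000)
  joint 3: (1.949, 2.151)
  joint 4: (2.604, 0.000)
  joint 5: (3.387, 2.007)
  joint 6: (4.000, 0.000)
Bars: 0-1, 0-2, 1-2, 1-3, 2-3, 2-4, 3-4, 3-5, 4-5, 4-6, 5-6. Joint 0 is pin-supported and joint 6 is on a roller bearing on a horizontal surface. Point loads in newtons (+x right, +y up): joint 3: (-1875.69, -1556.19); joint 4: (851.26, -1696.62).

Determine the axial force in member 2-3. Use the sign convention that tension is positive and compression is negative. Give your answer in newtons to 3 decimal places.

-2203.002

N=7 nodes, M=11 members, R=3 reactions → 2N=14, M+R=14
member 0 (0-1): L=1.9979, (cx,cy)=(0.2933,0.9560)
member 1 (0-2): L=1.3420, (cx,cy)=(1.0000,0.0000)
member 2 (1-2): L=2.0542, (cx,cy)=(0.3680,-0.9298)
member 3 (1-3): L=1.3841, (cx,cy)=(0.9847,0.1741)
member 4 (2-3): L=2.2350, (cx,cy)=(0.2716,0.9624)
member 5 (2-4): L=1.2620, (cx,cy)=(1.0000,0.0000)
member 6 (3-4): L=2.2485, (cx,cy)=(0.2913,-0.9566)
member 7 (3-5): L=1.4452, (cx,cy)=(0.9950,-0.0996)
member 8 (4-5): L=2.1543, (cx,cy)=(0.3635,0.9316)
member 9 (4-6): L=1.3960, (cx,cy)=(1.0000,0.0000)
member 10 (5-6): L=2.0985, (cx,cy)=(0.2921,-0.9564)
solve A·x = −loads:
  F[0-1] = -2509.0659 N (compression)
  F[0-2] = -288.4910 N (compression)
  F[1-2] = +2280.2417 N (tension)
  F[1-3] = -1599.5714 N (compression)
  F[2-3] = -2203.0024 N (compression)
  F[2-4] = +1149.0168 N (tension)
  F[3-4] = +940.5648 N (tension)
  F[3-5] = -574.6059 N (compression)
  F[4-5] = +855.3418 N (tension)
  F[4-6] = +260.8689 N (tension)
  F[5-6] = -893.0515 N (compression)
  Rx@0 = +1024.4300 N
  Ry@0 = +2398.7091 N
  Ry@6 = +854.1009 N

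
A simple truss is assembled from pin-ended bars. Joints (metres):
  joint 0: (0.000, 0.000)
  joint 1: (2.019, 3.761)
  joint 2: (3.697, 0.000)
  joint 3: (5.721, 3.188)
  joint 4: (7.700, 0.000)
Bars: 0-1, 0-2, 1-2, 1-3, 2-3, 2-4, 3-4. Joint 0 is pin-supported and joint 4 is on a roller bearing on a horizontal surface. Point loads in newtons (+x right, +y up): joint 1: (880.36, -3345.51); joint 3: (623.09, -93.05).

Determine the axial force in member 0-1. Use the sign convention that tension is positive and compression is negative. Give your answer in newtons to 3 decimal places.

N=5 nodes, M=7 members, R=3 reactions → 2N=10, M+R=10
member 0 (0-1): L=4.2687, (cx,cy)=(0.4730,0.8811)
member 1 (0-2): L=3.6970, (cx,cy)=(1.0000,0.0000)
member 2 (1-2): L=4.1183, (cx,cy)=(0.4074,-0.9132)
member 3 (1-3): L=3.7461, (cx,cy)=(0.9882,-0.1530)
member 4 (2-3): L=3.7762, (cx,cy)=(0.5360,0.8442)
member 5 (2-4): L=4.0030, (cx,cy)=(1.0000,0.0000)
member 6 (3-4): L=3.7523, (cx,cy)=(0.5274,-0.8496)
solve A·x = −loads:
  F[0-1] = -2047.7623 N (compression)
  F[0-2] = +2472.0044 N (tension)
  F[1-2] = -1476.3091 N (compression)
  F[1-3] = -1262.2537 N (compression)
  F[2-3] = +1596.9732 N (tension)
  F[2-4] = +1014.5377 N (tension)
  F[3-4] = -1923.6250 N (compression)
  Rx@0 = -1503.4500 N
  Ry@0 = +1804.2264 N
  Ry@4 = +1634.3336 N

-2047.762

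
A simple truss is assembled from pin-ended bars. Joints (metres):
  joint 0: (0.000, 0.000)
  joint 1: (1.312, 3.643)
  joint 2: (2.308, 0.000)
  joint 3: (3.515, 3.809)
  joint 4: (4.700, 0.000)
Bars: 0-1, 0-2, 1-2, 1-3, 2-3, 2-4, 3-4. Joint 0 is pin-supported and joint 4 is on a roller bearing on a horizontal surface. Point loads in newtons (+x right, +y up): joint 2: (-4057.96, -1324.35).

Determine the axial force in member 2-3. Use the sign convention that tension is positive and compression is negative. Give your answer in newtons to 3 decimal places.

N=5 nodes, M=7 members, R=3 reactions → 2N=10, M+R=10
member 0 (0-1): L=3.8721, (cx,cy)=(0.3388,0.9408)
member 1 (0-2): L=2.3080, (cx,cy)=(1.0000,0.0000)
member 2 (1-2): L=3.7767, (cx,cy)=(0.2637,-0.9646)
member 3 (1-3): L=2.2092, (cx,cy)=(0.9972,0.0751)
member 4 (2-3): L=3.9957, (cx,cy)=(0.3021,0.9533)
member 5 (2-4): L=2.3920, (cx,cy)=(1.0000,0.0000)
member 6 (3-4): L=3.9891, (cx,cy)=(0.2971,-0.9549)
solve A·x = −loads:
  F[0-1] = -716.3878 N (compression)
  F[0-2] = -3815.2203 N (compression)
  F[1-2] = +666.0623 N (tension)
  F[1-3] = -419.5813 N (compression)
  F[2-3] = +715.2828 N (tension)
  F[2-4] = +202.3243 N (tension)
  F[3-4] = -681.0857 N (compression)
  Rx@0 = +4057.9600 N
  Ry@0 = +674.0096 N
  Ry@4 = +650.3404 N

715.283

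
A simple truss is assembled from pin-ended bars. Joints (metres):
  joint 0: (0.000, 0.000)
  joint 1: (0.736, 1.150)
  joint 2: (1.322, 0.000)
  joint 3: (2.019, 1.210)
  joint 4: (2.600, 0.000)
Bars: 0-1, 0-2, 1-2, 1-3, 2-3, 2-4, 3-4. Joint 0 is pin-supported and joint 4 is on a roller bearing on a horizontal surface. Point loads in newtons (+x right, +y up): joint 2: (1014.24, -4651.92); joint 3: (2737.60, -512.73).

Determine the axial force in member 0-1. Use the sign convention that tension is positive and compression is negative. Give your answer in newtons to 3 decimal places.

N=5 nodes, M=7 members, R=3 reactions → 2N=10, M+R=10
member 0 (0-1): L=1.3654, (cx,cy)=(0.5391,0.8423)
member 1 (0-2): L=1.3220, (cx,cy)=(1.0000,0.0000)
member 2 (1-2): L=1.2907, (cx,cy)=(0.4540,-0.8910)
member 3 (1-3): L=1.2844, (cx,cy)=(0.9989,0.0467)
member 4 (2-3): L=1.3964, (cx,cy)=(0.4991,0.8665)
member 5 (2-4): L=1.2780, (cx,cy)=(1.0000,0.0000)
member 6 (3-4): L=1.3423, (cx,cy)=(0.4329,-0.9015)
solve A·x = −loads:
  F[0-1] = -1338.2101 N (compression)
  F[0-2] = +4473.2071 N (tension)
  F[1-2] = +1198.6096 N (tension)
  F[1-3] = -1266.9413 N (compression)
  F[2-3] = +4136.0516 N (tension)
  F[2-4] = +1938.6740 N (tension)
  F[3-4] = -4478.8364 N (compression)
  Rx@0 = -3751.8400 N
  Ry@0 = +1127.1361 N
  Ry@4 = +4037.5139 N

-1338.210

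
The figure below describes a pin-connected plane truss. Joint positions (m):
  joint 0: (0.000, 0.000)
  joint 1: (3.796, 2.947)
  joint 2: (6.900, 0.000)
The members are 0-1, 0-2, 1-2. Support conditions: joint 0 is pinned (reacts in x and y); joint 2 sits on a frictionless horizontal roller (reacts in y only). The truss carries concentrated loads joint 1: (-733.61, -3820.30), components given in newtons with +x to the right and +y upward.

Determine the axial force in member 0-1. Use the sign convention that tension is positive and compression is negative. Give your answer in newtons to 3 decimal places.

N=3 nodes, M=3 members, R=3 reactions → 2N=6, M+R=6
member 0 (0-1): L=4.8057, (cx,cy)=(0.7899,0.6132)
member 1 (0-2): L=6.9000, (cx,cy)=(1.0000,0.0000)
member 2 (1-2): L=4.2801, (cx,cy)=(0.7252,-0.6885)
solve A·x = −loads:
  F[0-1] = -3313.4263 N (compression)
  F[0-2] = +1883.6685 N (tension)
  F[1-2] = -2597.4133 N (compression)
  Rx@0 = +733.6100 N
  Ry@0 = +2031.9072 N
  Ry@2 = +1788.3928 N

-3313.426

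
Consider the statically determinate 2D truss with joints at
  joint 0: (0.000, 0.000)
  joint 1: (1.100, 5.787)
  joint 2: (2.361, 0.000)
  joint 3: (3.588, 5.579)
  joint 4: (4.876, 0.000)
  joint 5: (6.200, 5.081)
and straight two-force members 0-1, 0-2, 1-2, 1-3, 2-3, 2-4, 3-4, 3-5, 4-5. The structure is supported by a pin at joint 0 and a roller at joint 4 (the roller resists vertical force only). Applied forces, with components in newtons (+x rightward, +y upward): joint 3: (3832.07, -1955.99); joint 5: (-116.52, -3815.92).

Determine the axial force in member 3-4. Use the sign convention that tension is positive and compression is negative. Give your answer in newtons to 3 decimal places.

-7079.495

N=6 nodes, M=9 members, R=3 reactions → 2N=12, M+R=12
member 0 (0-1): L=5.8906, (cx,cy)=(0.1867,0.9824)
member 1 (0-2): L=2.3610, (cx,cy)=(1.0000,0.0000)
member 2 (1-2): L=5.9228, (cx,cy)=(0.2129,-0.9771)
member 3 (1-3): L=2.4967, (cx,cy)=(0.9965,-0.0833)
member 4 (2-3): L=5.7123, (cx,cy)=(0.2148,0.9767)
member 5 (2-4): L=2.5150, (cx,cy)=(1.0000,0.0000)
member 6 (3-4): L=5.7257, (cx,cy)=(0.2249,-0.9744)
member 7 (3-5): L=2.6591, (cx,cy)=(0.9823,-0.1873)
member 8 (4-5): L=5.2507, (cx,cy)=(0.2522,0.9677)
solve A·x = −loads:
  F[0-1] = +4868.2510 N (tension)
  F[0-2] = +2806.4642 N (tension)
  F[1-2] = -5064.8943 N (compression)
  F[1-3] = +1994.3667 N (tension)
  F[2-3] = +5067.0423 N (tension)
  F[2-4] = +639.7242 N (tension)
  F[3-4] = -7079.4947 N (compression)
  F[3-5] = +851.3435 N (tension)
  F[4-5] = -3778.5771 N (compression)
  Rx@0 = -3715.5500 N
  Ry@0 = -4782.6176 N
  Ry@4 = +10554.5276 N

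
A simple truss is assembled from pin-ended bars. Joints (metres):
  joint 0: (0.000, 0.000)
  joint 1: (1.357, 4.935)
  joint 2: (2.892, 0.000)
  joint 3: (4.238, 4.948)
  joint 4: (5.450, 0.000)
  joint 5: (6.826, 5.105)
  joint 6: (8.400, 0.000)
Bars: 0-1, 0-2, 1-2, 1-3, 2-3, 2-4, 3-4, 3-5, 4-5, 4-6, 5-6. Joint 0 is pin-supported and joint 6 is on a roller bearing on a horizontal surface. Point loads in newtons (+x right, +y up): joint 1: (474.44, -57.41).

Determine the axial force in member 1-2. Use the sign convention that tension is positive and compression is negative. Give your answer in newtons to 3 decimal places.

-303.135

N=7 nodes, M=11 members, R=3 reactions → 2N=14, M+R=14
member 0 (0-1): L=5.1182, (cx,cy)=(0.2651,0.9642)
member 1 (0-2): L=2.8920, (cx,cy)=(1.0000,0.0000)
member 2 (1-2): L=5.1682, (cx,cy)=(0.2970,-0.9549)
member 3 (1-3): L=2.8810, (cx,cy)=(1.0000,0.0045)
member 4 (2-3): L=5.1278, (cx,cy)=(0.2625,0.9649)
member 5 (2-4): L=2.5580, (cx,cy)=(1.0000,0.0000)
member 6 (3-4): L=5.0943, (cx,cy)=(0.2379,-0.9713)
member 7 (3-5): L=2.5928, (cx,cy)=(0.9982,0.0606)
member 8 (4-5): L=5.2872, (cx,cy)=(0.2603,0.9655)
member 9 (4-6): L=2.9500, (cx,cy)=(1.0000,0.0000)
member 10 (5-6): L=5.3421, (cx,cy)=(0.2946,-0.9556)
solve A·x = −loads:
  F[0-1] = +239.1570 N (tension)
  F[0-2] = +411.0314 N (tension)
  F[1-2] = -303.1354 N (compression)
  F[1-3] = -321.0011 N (compression)
  F[2-3] = +299.9751 N (tension)
  F[2-4] = +242.2573 N (tension)
  F[3-4] = -307.0899 N (compression)
  F[3-5] = -169.5073 N (compression)
  F[4-5] = +308.9172 N (tension)
  F[4-6] = +88.8001 N (tension)
  F[5-6] = -301.3869 N (compression)
  Rx@0 = -474.4400 N
  Ry@0 = -230.5979 N
  Ry@6 = +288.0079 N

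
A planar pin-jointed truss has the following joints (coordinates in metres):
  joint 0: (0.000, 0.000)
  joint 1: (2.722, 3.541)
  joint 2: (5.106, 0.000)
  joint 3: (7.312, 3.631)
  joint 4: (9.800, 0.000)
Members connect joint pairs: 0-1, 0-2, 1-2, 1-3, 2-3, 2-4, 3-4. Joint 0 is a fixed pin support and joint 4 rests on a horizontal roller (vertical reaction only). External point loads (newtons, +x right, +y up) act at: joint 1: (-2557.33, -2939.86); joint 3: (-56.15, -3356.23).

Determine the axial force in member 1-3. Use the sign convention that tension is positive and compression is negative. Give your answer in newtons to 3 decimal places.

N=5 nodes, M=7 members, R=3 reactions → 2N=10, M+R=10
member 0 (0-1): L=4.4663, (cx,cy)=(0.6095,0.7928)
member 1 (0-2): L=5.1060, (cx,cy)=(1.0000,0.0000)
member 2 (1-2): L=4.2687, (cx,cy)=(0.5585,-0.8295)
member 3 (1-3): L=4.5909, (cx,cy)=(0.9998,0.0196)
member 4 (2-3): L=4.2486, (cx,cy)=(0.5192,0.8546)
member 5 (2-4): L=4.6940, (cx,cy)=(1.0000,0.0000)
member 6 (3-4): L=4.4016, (cx,cy)=(0.5652,-0.8249)
solve A·x = −loads:
  F[0-1] = -4944.6121 N (compression)
  F[0-2] = +400.0190 N (tension)
  F[1-2] = +1155.7841 N (tension)
  F[1-3] = -1101.8615 N (compression)
  F[2-3] = -1121.8183 N (compression)
  F[2-4] = +1627.9813 N (tension)
  F[3-4] = -2880.1301 N (compression)
  Rx@0 = +2613.4800 N
  Ry@0 = +3920.2057 N
  Ry@4 = +2375.8843 N

-1101.861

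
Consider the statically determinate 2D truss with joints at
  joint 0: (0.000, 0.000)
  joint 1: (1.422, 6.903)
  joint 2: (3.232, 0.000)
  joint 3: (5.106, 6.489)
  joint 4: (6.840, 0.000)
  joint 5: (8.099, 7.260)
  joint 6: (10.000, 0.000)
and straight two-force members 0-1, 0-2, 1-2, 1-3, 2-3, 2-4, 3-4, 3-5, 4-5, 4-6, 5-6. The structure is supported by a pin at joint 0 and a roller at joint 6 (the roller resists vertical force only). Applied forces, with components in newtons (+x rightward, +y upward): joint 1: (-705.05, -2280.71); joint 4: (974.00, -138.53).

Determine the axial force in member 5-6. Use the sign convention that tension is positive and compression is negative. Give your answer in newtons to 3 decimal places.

69.904

N=7 nodes, M=11 members, R=3 reactions → 2N=14, M+R=14
member 0 (0-1): L=7.0479, (cx,cy)=(0.2018,0.9794)
member 1 (0-2): L=3.2320, (cx,cy)=(1.0000,0.0000)
member 2 (1-2): L=7.1364, (cx,cy)=(0.2536,-0.9673)
member 3 (1-3): L=3.7072, (cx,cy)=(0.9937,-0.1117)
member 4 (2-3): L=6.7542, (cx,cy)=(0.2775,0.9607)
member 5 (2-4): L=3.6080, (cx,cy)=(1.0000,0.0000)
member 6 (3-4): L=6.7167, (cx,cy)=(0.2582,-0.9661)
member 7 (3-5): L=3.0907, (cx,cy)=(0.9684,0.2495)
member 8 (4-5): L=7.3684, (cx,cy)=(0.1709,0.9853)
member 9 (4-6): L=3.1600, (cx,cy)=(1.0000,0.0000)
member 10 (5-6): L=7.5048, (cx,cy)=(0.2533,-0.9674)
solve A·x = −loads:
  F[0-1] = -2539.0813 N (compression)
  F[0-2] = +781.2376 N (tension)
  F[1-2] = +196.5196 N (tension)
  F[1-3] = +143.8185 N (tension)
  F[2-3] = -197.8621 N (compression)
  F[2-4] = +885.9794 N (tension)
  F[3-4] = +221.6035 N (tension)
  F[3-5] = +31.8166 N (tension)
  F[4-5] = -76.6892 N (compression)
  F[4-6] = -17.7072 N (compression)
  F[5-6] = +69.9044 N (tension)
  Rx@0 = -268.9500 N
  Ry@0 = +2486.8645 N
  Ry@6 = -67.6245 N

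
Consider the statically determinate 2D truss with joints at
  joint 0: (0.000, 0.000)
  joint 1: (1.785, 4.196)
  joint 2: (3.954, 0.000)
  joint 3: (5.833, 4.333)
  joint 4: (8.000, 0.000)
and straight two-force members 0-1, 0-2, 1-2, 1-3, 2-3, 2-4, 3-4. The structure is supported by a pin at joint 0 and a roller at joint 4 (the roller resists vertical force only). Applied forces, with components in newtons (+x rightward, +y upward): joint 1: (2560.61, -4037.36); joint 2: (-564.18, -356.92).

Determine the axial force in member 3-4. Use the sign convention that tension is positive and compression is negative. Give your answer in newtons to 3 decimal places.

N=5 nodes, M=7 members, R=3 reactions → 2N=10, M+R=10
member 0 (0-1): L=4.5599, (cx,cy)=(0.3915,0.9202)
member 1 (0-2): L=3.9540, (cx,cy)=(1.0000,0.0000)
member 2 (1-2): L=4.7234, (cx,cy)=(0.4592,-0.8883)
member 3 (1-3): L=4.0503, (cx,cy)=(0.9994,0.0338)
member 4 (2-3): L=4.7229, (cx,cy)=(0.3979,0.9175)
member 5 (2-4): L=4.0460, (cx,cy)=(1.0000,0.0000)
member 6 (3-4): L=4.8447, (cx,cy)=(0.4473,-0.8944)
solve A·x = −loads:
  F[0-1] = -2145.1897 N (compression)
  F[0-2] = +2836.1782 N (tension)
  F[1-2] = -2410.1178 N (compression)
  F[1-3] = -2294.9494 N (compression)
  F[2-3] = +2722.6651 N (tension)
  F[2-4] = +1210.4211 N (tension)
  F[3-4] = -2706.0842 N (compression)
  Rx@0 = -1996.4300 N
  Ry@0 = +1973.9964 N
  Ry@4 = +2420.2836 N

-2706.084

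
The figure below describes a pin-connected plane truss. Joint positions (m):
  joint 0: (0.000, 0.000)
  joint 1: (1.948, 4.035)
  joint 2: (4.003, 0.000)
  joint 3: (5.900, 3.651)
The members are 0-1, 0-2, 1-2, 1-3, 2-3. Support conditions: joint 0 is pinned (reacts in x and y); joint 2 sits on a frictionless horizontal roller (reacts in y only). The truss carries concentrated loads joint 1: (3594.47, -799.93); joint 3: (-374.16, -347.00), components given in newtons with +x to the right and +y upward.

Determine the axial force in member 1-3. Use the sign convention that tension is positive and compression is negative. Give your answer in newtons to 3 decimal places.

N=4 nodes, M=5 members, R=3 reactions → 2N=8, M+R=8
member 0 (0-1): L=4.4806, (cx,cy)=(0.4348,0.9005)
member 1 (0-2): L=4.0030, (cx,cy)=(1.0000,0.0000)
member 2 (1-2): L=4.5282, (cx,cy)=(0.4538,-0.8911)
member 3 (1-3): L=3.9706, (cx,cy)=(0.9953,-0.0967)
member 4 (2-3): L=4.1144, (cx,cy)=(0.4611,0.8874)
solve A·x = −loads:
  F[0-1] = +3370.9908 N (tension)
  F[0-2] = +1754.7328 N (tension)
  F[1-2] = -4284.3361 N (compression)
  F[1-3] = -185.4166 N (compression)
  F[2-3] = -411.2519 N (compression)
  Rx@0 = -3220.3100 N
  Ry@0 = -3035.7310 N
  Ry@2 = +4182.6610 N

-185.417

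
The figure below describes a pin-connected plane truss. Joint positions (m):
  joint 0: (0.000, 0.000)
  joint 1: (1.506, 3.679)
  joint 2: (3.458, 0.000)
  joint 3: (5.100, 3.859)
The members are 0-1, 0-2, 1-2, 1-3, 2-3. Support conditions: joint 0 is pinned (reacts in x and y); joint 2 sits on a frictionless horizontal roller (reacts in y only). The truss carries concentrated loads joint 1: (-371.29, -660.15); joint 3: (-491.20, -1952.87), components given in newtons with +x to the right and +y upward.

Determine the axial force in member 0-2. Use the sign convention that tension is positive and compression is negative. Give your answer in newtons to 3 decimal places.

-703.447

N=4 nodes, M=5 members, R=3 reactions → 2N=8, M+R=8
member 0 (0-1): L=3.9753, (cx,cy)=(0.3788,0.9255)
member 1 (0-2): L=3.4580, (cx,cy)=(1.0000,0.0000)
member 2 (1-2): L=4.1648, (cx,cy)=(0.4687,-0.8834)
member 3 (1-3): L=3.5985, (cx,cy)=(0.9987,0.0500)
member 4 (2-3): L=4.1938, (cx,cy)=(0.3915,0.9202)
solve A·x = −loads:
  F[0-1] = -419.8162 N (compression)
  F[0-2] = -703.4474 N (compression)
  F[1-2] = -287.8094 N (compression)
  F[1-3] = +347.5768 N (tension)
  F[2-3] = -2141.1973 N (compression)
  Rx@0 = +862.4900 N
  Ry@0 = +388.5243 N
  Ry@2 = +2224.4957 N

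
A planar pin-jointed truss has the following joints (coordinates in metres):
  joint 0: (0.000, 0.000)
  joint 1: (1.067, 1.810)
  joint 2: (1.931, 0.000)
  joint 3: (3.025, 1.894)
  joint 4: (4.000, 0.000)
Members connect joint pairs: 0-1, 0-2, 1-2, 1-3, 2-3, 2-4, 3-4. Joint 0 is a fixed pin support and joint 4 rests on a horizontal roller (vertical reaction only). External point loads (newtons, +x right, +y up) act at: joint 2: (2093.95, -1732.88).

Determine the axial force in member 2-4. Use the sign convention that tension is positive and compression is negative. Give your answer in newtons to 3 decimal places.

430.641

N=5 nodes, M=7 members, R=3 reactions → 2N=10, M+R=10
member 0 (0-1): L=2.1011, (cx,cy)=(0.5078,0.8615)
member 1 (0-2): L=1.9310, (cx,cy)=(1.0000,0.0000)
member 2 (1-2): L=2.0056, (cx,cy)=(0.4308,-0.9025)
member 3 (1-3): L=1.9598, (cx,cy)=(0.9991,0.0429)
member 4 (2-3): L=2.1873, (cx,cy)=(0.5002,0.8659)
member 5 (2-4): L=2.0690, (cx,cy)=(1.0000,0.0000)
member 6 (3-4): L=2.1302, (cx,cy)=(0.4577,-0.8891)
solve A·x = −loads:
  F[0-1] = -1040.4843 N (compression)
  F[0-2] = +2622.3403 N (tension)
  F[1-2] = +948.6697 N (tension)
  F[1-3] = -937.9249 N (compression)
  F[2-3] = +1012.4976 N (tension)
  F[2-4] = +430.6410 N (tension)
  F[3-4] = -940.8847 N (compression)
  Rx@0 = -2093.9500 N
  Ry@0 = +896.3322 N
  Ry@4 = +836.5478 N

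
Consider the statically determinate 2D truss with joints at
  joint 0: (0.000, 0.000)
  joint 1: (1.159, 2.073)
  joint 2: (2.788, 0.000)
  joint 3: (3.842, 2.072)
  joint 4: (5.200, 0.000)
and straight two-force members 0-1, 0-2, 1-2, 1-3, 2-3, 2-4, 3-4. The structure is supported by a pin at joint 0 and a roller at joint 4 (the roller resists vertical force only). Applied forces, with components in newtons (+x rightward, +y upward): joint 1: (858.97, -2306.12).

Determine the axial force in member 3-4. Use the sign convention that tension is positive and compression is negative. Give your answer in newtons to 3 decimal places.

-1023.983

N=5 nodes, M=7 members, R=3 reactions → 2N=10, M+R=10
member 0 (0-1): L=2.3750, (cx,cy)=(0.4880,0.8728)
member 1 (0-2): L=2.7880, (cx,cy)=(1.0000,0.0000)
member 2 (1-2): L=2.6365, (cx,cy)=(0.6179,-0.7863)
member 3 (1-3): L=2.6830, (cx,cy)=(1.0000,-0.0004)
member 4 (2-3): L=2.3247, (cx,cy)=(0.4534,0.8913)
member 5 (2-4): L=2.4120, (cx,cy)=(1.0000,0.0000)
member 6 (3-4): L=2.4774, (cx,cy)=(0.5482,-0.8364)
solve A·x = −loads:
  F[0-1] = -1660.8820 N (compression)
  F[0-2] = +1669.4815 N (tension)
  F[1-2] = -1088.7471 N (compression)
  F[1-3] = -996.7754 N (compression)
  F[2-3] = +960.4518 N (tension)
  F[2-4] = +561.3091 N (tension)
  F[3-4] = -1023.9828 N (compression)
  Rx@0 = -858.9700 N
  Ry@0 = +1449.6896 N
  Ry@4 = +856.4304 N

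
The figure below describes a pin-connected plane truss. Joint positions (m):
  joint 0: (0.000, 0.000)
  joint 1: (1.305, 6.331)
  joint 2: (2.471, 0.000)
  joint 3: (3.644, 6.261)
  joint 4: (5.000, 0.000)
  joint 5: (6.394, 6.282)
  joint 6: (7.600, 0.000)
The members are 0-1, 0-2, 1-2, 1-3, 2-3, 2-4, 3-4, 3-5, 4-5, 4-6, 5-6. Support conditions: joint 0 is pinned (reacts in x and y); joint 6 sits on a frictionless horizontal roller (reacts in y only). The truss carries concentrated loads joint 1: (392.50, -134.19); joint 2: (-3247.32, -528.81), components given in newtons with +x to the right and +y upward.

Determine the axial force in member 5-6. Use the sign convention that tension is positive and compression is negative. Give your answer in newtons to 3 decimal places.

-531.469

N=7 nodes, M=11 members, R=3 reactions → 2N=14, M+R=14
member 0 (0-1): L=6.4641, (cx,cy)=(0.2019,0.9794)
member 1 (0-2): L=2.4710, (cx,cy)=(1.0000,0.0000)
member 2 (1-2): L=6.4375, (cx,cy)=(0.1811,-0.9835)
member 3 (1-3): L=2.3400, (cx,cy)=(0.9996,-0.0299)
member 4 (2-3): L=6.3699, (cx,cy)=(0.1841,0.9829)
member 5 (2-4): L=2.5290, (cx,cy)=(1.0000,0.0000)
member 6 (3-4): L=6.4062, (cx,cy)=(0.2117,-0.9773)
member 7 (3-5): L=2.7501, (cx,cy)=(1.0000,0.0076)
member 8 (4-5): L=6.4348, (cx,cy)=(0.2166,0.9763)
member 9 (4-6): L=2.6000, (cx,cy)=(1.0000,0.0000)
member 10 (5-6): L=6.3967, (cx,cy)=(0.1885,-0.9821)
solve A·x = −loads:
  F[0-1] = -144.0281 N (compression)
  F[0-2] = -2825.7430 N (compression)
  F[1-2] = +19.9268 N (tension)
  F[1-3] = -425.3767 N (compression)
  F[2-3] = +518.0725 N (tension)
  F[2-4] = +329.7851 N (tension)
  F[3-4] = -535.7290 N (compression)
  F[3-5] = -216.3930 N (compression)
  F[4-5] = +536.3261 N (tension)
  F[4-6] = +100.2000 N (tension)
  F[5-6] = -531.4685 N (compression)
  Rx@0 = +2854.8200 N
  Ry@0 = +141.0625 N
  Ry@6 = +521.9375 N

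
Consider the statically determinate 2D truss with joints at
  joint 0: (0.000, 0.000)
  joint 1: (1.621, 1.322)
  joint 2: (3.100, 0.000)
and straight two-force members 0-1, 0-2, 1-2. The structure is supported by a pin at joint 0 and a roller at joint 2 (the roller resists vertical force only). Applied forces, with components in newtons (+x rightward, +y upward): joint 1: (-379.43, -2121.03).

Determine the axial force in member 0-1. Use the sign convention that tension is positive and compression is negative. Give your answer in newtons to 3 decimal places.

N=3 nodes, M=3 members, R=3 reactions → 2N=6, M+R=6
member 0 (0-1): L=2.0917, (cx,cy)=(0.7750,0.6320)
member 1 (0-2): L=3.1000, (cx,cy)=(1.0000,0.0000)
member 2 (1-2): L=1.9837, (cx,cy)=(0.7456,-0.6664)
solve A·x = −loads:
  F[0-1] = -1857.1522 N (compression)
  F[0-2] = +1059.7839 N (tension)
  F[1-2] = -1421.4396 N (compression)
  Rx@0 = +379.4300 N
  Ry@0 = +1173.7451 N
  Ry@2 = +947.2849 N

-1857.152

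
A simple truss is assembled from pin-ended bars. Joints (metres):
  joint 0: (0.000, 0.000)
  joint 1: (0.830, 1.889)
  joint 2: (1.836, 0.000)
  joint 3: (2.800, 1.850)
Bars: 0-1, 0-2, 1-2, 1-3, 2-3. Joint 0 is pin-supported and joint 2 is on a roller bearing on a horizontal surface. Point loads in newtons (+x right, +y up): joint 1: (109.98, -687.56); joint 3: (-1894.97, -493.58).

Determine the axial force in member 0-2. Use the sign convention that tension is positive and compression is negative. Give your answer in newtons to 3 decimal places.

-944.074

N=4 nodes, M=5 members, R=3 reactions → 2N=8, M+R=8
member 0 (0-1): L=2.0633, (cx,cy)=(0.4023,0.9155)
member 1 (0-2): L=1.8360, (cx,cy)=(1.0000,0.0000)
member 2 (1-2): L=2.1402, (cx,cy)=(0.4701,-0.8826)
member 3 (1-3): L=1.9704, (cx,cy)=(0.9998,-0.0198)
member 4 (2-3): L=2.0861, (cx,cy)=(0.4621,0.8868)
solve A·x = −loads:
  F[0-1] = -2090.4392 N (compression)
  F[0-2] = -944.0742 N (compression)
  F[1-2] = +1425.6992 N (tension)
  F[1-3] = -1621.3699 N (compression)
  F[2-3] = -592.7578 N (compression)
  Rx@0 = +1784.9900 N
  Ry@0 = +1913.8434 N
  Ry@2 = -732.7034 N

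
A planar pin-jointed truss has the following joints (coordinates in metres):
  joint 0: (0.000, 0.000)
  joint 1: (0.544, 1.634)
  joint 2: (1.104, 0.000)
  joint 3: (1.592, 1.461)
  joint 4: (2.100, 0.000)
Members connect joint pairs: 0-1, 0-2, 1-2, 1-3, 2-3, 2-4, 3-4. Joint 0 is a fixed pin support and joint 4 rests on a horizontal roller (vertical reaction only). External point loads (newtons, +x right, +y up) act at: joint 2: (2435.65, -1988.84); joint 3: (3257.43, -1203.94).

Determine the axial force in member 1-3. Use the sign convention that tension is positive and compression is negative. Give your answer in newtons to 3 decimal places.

748.878

N=5 nodes, M=7 members, R=3 reactions → 2N=10, M+R=10
member 0 (0-1): L=1.7222, (cx,cy)=(0.3159,0.9488)
member 1 (0-2): L=1.1040, (cx,cy)=(1.0000,0.0000)
member 2 (1-2): L=1.7273, (cx,cy)=(0.3242,-0.9460)
member 3 (1-3): L=1.0622, (cx,cy)=(0.9866,-0.1629)
member 4 (2-3): L=1.5403, (cx,cy)=(0.3168,0.9485)
member 5 (2-4): L=0.9960, (cx,cy)=(1.0000,0.0000)
member 6 (3-4): L=1.5468, (cx,cy)=(0.3284,-0.9445)
solve A·x = −loads:
  F[0-1] = +1087.3989 N (tension)
  F[0-2] = +5349.5932 N (tension)
  F[1-2] = -1219.5677 N (compression)
  F[1-3] = +748.8775 N (tension)
  F[2-3] = +3313.2032 N (tension)
  F[2-4] = +1468.8896 N (tension)
  F[3-4] = -4472.5905 N (compression)
  Rx@0 = -5693.0800 N
  Ry@0 = -1031.7234 N
  Ry@4 = +4224.5034 N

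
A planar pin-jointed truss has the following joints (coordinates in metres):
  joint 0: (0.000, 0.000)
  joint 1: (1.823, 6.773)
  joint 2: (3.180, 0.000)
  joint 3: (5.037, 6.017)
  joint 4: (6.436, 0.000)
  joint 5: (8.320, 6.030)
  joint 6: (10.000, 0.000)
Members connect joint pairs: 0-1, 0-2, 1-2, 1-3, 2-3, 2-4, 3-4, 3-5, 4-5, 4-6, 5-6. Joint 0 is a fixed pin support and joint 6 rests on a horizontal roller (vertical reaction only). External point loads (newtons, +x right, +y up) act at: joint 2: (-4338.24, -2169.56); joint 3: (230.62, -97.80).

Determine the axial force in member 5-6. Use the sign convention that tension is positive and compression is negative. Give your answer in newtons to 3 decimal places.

N=7 nodes, M=11 members, R=3 reactions → 2N=14, M+R=14
member 0 (0-1): L=7.0140, (cx,cy)=(0.2599,0.9656)
member 1 (0-2): L=3.1800, (cx,cy)=(1.0000,0.0000)
member 2 (1-2): L=6.9076, (cx,cy)=(0.1965,-0.9805)
member 3 (1-3): L=3.3017, (cx,cy)=(0.9734,-0.2290)
member 4 (2-3): L=6.2970, (cx,cy)=(0.2949,0.9555)
member 5 (2-4): L=3.2560, (cx,cy)=(1.0000,0.0000)
member 6 (3-4): L=6.1775, (cx,cy)=(0.2265,-0.9740)
member 7 (3-5): L=3.2830, (cx,cy)=(1.0000,0.0040)
member 8 (4-5): L=6.3175, (cx,cy)=(0.2982,0.9545)
member 9 (4-6): L=3.5640, (cx,cy)=(1.0000,0.0000)
member 10 (5-6): L=6.2597, (cx,cy)=(0.2684,-0.9633)
solve A·x = −loads:
  F[0-1] = -1438.8625 N (compression)
  F[0-2] = -3733.6496 N (compression)
  F[1-2] = +1581.2612 N (tension)
  F[1-3] = -703.2939 N (compression)
  F[2-3] = +647.9261 N (tension)
  F[2-4] = +724.1559 N (tension)
  F[3-4] = -903.4767 N (compression)
  F[3-5] = -519.5522 N (compression)
  F[4-5] = +921.9551 N (tension)
  F[4-6] = +244.6019 N (tension)
  F[5-6] = -911.3831 N (compression)
  Rx@0 = +4107.6200 N
  Ry@0 = +1389.4140 N
  Ry@6 = +877.9460 N

-911.383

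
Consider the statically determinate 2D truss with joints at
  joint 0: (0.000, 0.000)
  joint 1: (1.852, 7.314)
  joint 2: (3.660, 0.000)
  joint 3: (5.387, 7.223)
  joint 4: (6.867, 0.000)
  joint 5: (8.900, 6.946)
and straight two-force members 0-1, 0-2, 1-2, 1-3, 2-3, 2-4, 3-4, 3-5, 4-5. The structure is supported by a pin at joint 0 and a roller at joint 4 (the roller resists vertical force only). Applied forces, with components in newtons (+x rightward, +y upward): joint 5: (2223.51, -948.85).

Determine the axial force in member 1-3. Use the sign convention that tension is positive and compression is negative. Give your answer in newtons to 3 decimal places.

1274.568

N=6 nodes, M=9 members, R=3 reactions → 2N=12, M+R=12
member 0 (0-1): L=7.5448, (cx,cy)=(0.2455,0.9694)
member 1 (0-2): L=3.6600, (cx,cy)=(1.0000,0.0000)
member 2 (1-2): L=7.5342, (cx,cy)=(0.2400,-0.9708)
member 3 (1-3): L=3.5362, (cx,cy)=(0.9997,-0.0257)
member 4 (2-3): L=7.4266, (cx,cy)=(0.2325,0.9726)
member 5 (2-4): L=3.2070, (cx,cy)=(1.0000,0.0000)
member 6 (3-4): L=7.3731, (cx,cy)=(0.2007,-0.9796)
member 7 (3-5): L=3.5239, (cx,cy)=(0.9969,-0.0786)
member 8 (4-5): L=7.2374, (cx,cy)=(0.2809,0.9597)
solve A·x = −loads:
  F[0-1] = +2609.8482 N (tension)
  F[0-2] = +1582.8810 N (tension)
  F[1-2] = -2639.9410 N (compression)
  F[1-3] = +1274.5680 N (tension)
  F[2-3] = +2635.0366 N (tension)
  F[2-4] = +336.6054 N (tension)
  F[3-4] = -2779.3425 N (compression)
  F[3-5] = +2452.3919 N (tension)
  F[4-5] = -787.7967 N (compression)
  Rx@0 = -2223.5100 N
  Ry@0 = -2530.0004 N
  Ry@4 = +3478.8504 N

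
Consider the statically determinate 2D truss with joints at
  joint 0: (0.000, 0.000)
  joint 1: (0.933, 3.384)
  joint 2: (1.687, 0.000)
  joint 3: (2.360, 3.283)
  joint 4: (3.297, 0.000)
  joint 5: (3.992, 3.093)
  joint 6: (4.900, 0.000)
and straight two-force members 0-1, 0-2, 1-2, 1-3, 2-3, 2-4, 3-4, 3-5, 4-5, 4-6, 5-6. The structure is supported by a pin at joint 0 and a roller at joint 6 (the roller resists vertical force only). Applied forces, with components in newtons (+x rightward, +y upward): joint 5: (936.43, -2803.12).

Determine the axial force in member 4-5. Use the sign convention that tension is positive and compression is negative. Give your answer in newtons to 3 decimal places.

N=7 nodes, M=11 members, R=3 reactions → 2N=14, M+R=14
member 0 (0-1): L=3.5103, (cx,cy)=(0.2658,0.9640)
member 1 (0-2): L=1.6870, (cx,cy)=(1.0000,0.0000)
member 2 (1-2): L=3.4670, (cx,cy)=(0.2175,-0.9761)
member 3 (1-3): L=1.4306, (cx,cy)=(0.9975,-0.0706)
member 4 (2-3): L=3.3513, (cx,cy)=(0.2008,0.9796)
member 5 (2-4): L=1.6100, (cx,cy)=(1.0000,0.0000)
member 6 (3-4): L=3.4141, (cx,cy)=(0.2745,-0.9616)
member 7 (3-5): L=1.6430, (cx,cy)=(0.9933,-0.1156)
member 8 (4-5): L=3.1701, (cx,cy)=(0.2192,0.9757)
member 9 (4-6): L=1.6030, (cx,cy)=(1.0000,0.0000)
member 10 (5-6): L=3.2235, (cx,cy)=(0.2817,-0.9595)
solve A·x = −loads:
  F[0-1] = +74.3361 N (tension)
  F[0-2] = +916.6721 N (tension)
  F[1-2] = -76.0516 N (compression)
  F[1-3] = +36.3885 N (tension)
  F[2-3] = +75.7750 N (tension)
  F[2-4] = +884.9153 N (tension)
  F[3-4] = -83.5365 N (compression)
  F[3-5] = +74.9442 N (tension)
  F[4-5] = +82.3318 N (tension)
  F[4-6] = +843.9387 N (tension)
  F[5-6] = -2996.0984 N (compression)
  Rx@0 = -936.4300 N
  Ry@0 = -71.6623 N
  Ry@6 = +2874.7823 N

82.332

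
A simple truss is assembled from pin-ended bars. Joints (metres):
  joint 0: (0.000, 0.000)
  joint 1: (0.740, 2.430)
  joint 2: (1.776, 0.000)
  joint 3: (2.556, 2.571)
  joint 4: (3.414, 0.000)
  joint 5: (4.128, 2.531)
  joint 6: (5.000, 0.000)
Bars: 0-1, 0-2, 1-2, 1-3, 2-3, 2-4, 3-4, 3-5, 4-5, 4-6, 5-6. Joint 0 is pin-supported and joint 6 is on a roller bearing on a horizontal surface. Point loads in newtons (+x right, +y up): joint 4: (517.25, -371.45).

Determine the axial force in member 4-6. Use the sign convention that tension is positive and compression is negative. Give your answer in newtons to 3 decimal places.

N=7 nodes, M=11 members, R=3 reactions → 2N=14, M+R=14
member 0 (0-1): L=2.5402, (cx,cy)=(0.2913,0.9566)
member 1 (0-2): L=1.7760, (cx,cy)=(1.0000,0.0000)
member 2 (1-2): L=2.6416, (cx,cy)=(0.3922,-0.9199)
member 3 (1-3): L=1.8215, (cx,cy)=(0.9970,0.0774)
member 4 (2-3): L=2.6867, (cx,cy)=(0.2903,0.9569)
member 5 (2-4): L=1.6380, (cx,cy)=(1.0000,0.0000)
member 6 (3-4): L=2.7104, (cx,cy)=(0.3166,-0.9486)
member 7 (3-5): L=1.5725, (cx,cy)=(0.9997,-0.0254)
member 8 (4-5): L=2.6298, (cx,cy)=(0.2715,0.9624)
member 9 (4-6): L=1.5860, (cx,cy)=(1.0000,0.0000)
member 10 (5-6): L=2.6770, (cx,cy)=(0.3257,-0.9455)
solve A·x = −loads:
  F[0-1] = -123.1661 N (compression)
  F[0-2] = +553.1305 N (tension)
  F[1-2] = +121.0497 N (tension)
  F[1-3] = -83.6050 N (compression)
  F[2-3] = -116.3638 N (compression)
  F[2-4] = +634.3865 N (tension)
  F[3-4] = +128.4447 N (tension)
  F[3-5] = -157.8480 N (compression)
  F[4-5] = +259.3530 N (tension)
  F[4-6] = +87.3812 N (tension)
  F[5-6] = -268.2567 N (compression)
  Rx@0 = -517.2500 N
  Ry@0 = +117.8239 N
  Ry@6 = +253.6261 N

87.381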